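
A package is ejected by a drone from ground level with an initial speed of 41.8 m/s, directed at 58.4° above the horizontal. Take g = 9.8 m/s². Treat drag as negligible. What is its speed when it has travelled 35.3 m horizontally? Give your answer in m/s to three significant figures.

Resolve: vₓ = 41.80 cos 58.4° = 21.90 m/s and v_y0 = 41.80 sin 58.4° = 35.60 m/s.
Time to reach x = 35.3 m: t = x/vₓ = 35.3/21.90 = 1.612 s.
Vertical velocity there: v_y = v_y0 − g t = 35.60 − 9.80 × 1.612 = 19.81 m/s.
Speed: √(vₓ² + v_y²) = √(21.90² + 19.81²) = 29.53 m/s.

29.5 m/s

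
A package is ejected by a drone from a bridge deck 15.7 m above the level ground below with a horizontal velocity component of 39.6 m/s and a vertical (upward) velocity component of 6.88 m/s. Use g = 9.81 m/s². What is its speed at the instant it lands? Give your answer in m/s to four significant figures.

43.86 m/s

The projectile lands when y = 15.7 + (6.880) t − ½·9.81·t² = 0. Positive root: t = (6.880 + √(6.880² + 2·9.81·15.7)) / 9.81 = (6.880 + 18.85) / 9.81 = 2.623 s.
Vertical velocity at impact: v_y = v_y0 − g t = 6.880 − 9.81 × 2.623 = −18.85 m/s.
Speed: |v| = √(vₓ² + v_y²) = √(39.60² + 18.85²) = 43.86 m/s.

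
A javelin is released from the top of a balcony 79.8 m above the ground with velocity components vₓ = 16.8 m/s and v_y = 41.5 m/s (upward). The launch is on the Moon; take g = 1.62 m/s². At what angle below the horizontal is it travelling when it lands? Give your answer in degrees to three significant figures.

69.3°

With up positive and y = 0 at the ground: y(t) = 79.8 + (41.50) t − 0.8100 t². Setting y = 0 and taking the positive root: t = [41.50 + √(41.50² + 2·1.62·79.8)] / 1.62 = (41.50 + 44.51) / 1.62 = 53.09 s.
At impact: v_y = v_y0 − g t = −44.51 m/s; vₓ = 16.80 m/s.
Angle below horizontal: arctan(|v_y|/vₓ) = arctan(44.51/16.80) = 69.32°.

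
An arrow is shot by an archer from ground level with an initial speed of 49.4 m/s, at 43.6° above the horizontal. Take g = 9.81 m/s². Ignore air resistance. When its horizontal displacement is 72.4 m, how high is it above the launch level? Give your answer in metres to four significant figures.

48.86 m

Resolve: vₓ = 49.40 cos 43.6° = 35.77 m/s and v_y0 = 49.40 sin 43.6° = 34.07 m/s.
At x = 72.4 m, t = x/vₓ = 72.4/35.77 = 2.024 s.
Height: y = v_y0 t − ½ g t² = 34.07 × 2.024 − 4.905 × 2.024² = 68.95 − 20.09 = 48.86 m.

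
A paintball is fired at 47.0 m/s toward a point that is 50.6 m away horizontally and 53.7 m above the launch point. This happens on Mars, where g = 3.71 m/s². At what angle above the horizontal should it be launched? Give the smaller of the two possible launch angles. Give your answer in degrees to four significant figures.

Trajectory: y = x tanθ − g x² (1 + tan²θ)/(2v₀²). With x = 50.6, y = 53.7, v₀ = 47.0, g = 3.71:
2.150 tan²θ − 50.6 tanθ + (55.85) = 0.
tanθ = [50.6 ± √(50.6² − 4 × 2.150 × (55.85))] / (2 × 2.150) = (50.6 ± 45.61) / 4.300, giving tanθ = 1.161 or 22.37.
θ = 49.26° or 87.44°; the smaller is 49.26°.

49.26°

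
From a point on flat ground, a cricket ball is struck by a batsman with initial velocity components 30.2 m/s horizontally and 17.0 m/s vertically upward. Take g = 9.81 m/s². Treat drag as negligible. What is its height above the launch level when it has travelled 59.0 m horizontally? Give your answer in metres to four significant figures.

x = vₓ t ⇒ t = 59.0/30.20 = 1.954 s.
Height: y = v_y0 t − ½ g t² = 17.00 × 1.954 − 4.905 × 1.954² = 33.21 − 18.72 = 14.49 m.

14.49 m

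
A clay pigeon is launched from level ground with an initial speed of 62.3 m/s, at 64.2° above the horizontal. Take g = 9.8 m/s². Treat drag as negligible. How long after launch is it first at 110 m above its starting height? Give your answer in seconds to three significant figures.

Horizontal component vₓ = 62.30 cos 64.2° = 27.11 m/s; vertical v_y0 = 62.30 sin 64.2° = 56.09 m/s.
Set y = v_y0 t − ½ g t² = 110: 4.900 t² − 56.09 t + 110 = 0.
t = [56.09 ± √(56.09² − 2·9.80·110)] / 9.80 = (56.09 ± 31.47) / 9.80, so t = 2.513 s or t = 8.934 s.
The first (ascending) time is 2.513 s.

2.51 s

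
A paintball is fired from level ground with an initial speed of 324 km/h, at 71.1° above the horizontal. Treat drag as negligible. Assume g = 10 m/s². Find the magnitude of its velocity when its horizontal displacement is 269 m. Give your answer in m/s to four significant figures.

30.01 m/s

Convert: 324 km/h = 324/3.6 = 90.00 m/s.
Resolve: vₓ = 90.00 cos 71.1° = 29.15 m/s and v_y0 = 90.00 sin 71.1° = 85.15 m/s.
x = vₓ t ⇒ t = 269/29.15 = 9.227 s.
Vertical velocity there: v_y = v_y0 − g t = 85.15 − 10.0 × 9.227 = −7.125 m/s.
Speed: √(vₓ² + v_y²) = √(29.15² + 7.125²) = 30.01 m/s.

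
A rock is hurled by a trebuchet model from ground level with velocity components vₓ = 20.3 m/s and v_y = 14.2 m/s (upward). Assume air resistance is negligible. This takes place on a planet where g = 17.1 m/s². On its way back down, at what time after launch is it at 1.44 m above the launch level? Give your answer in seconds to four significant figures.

1.552 s

Require v_y0 t − ½ g t² = 1.44, i.e. 8.550 t² − 14.20 t + 1.44 = 0.
Quadratic formula: t = (14.20 ± √152.39) / 17.1 = (14.20 ± 12.34) / 17.1 → t = 0.1085 s or 1.552 s.
The descending-branch root is 1.552 s.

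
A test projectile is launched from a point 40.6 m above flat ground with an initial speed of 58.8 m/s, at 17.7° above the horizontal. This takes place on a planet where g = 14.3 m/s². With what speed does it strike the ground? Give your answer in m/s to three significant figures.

Resolve: vₓ = 58.80 cos 17.7° = 56.02 m/s and v_y0 = 58.80 sin 17.7° = 17.88 m/s.
With up positive and y = 0 at the ground: y(t) = 40.6 + (17.88) t − 7.150 t². Setting y = 0 and taking the positive root: t = [17.88 + √(17.88² + 2·14.3·40.6)] / 14.3 = (17.88 + 38.48) / 14.3 = 3.941 s.
Vertical velocity at impact: v_y = v_y0 − g t = 17.88 − 14.3 × 3.941 = −38.48 m/s.
Speed: |v| = √(vₓ² + v_y²) = √(56.02² + 38.48²) = 67.96 m/s.

68.0 m/s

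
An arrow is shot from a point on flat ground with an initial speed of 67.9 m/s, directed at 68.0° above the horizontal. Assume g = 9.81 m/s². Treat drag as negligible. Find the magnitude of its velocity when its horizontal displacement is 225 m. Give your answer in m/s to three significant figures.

vₓ = 67.90 cos 68.0° = 25.44 m/s; v_y0 = 67.90 sin 68.0° = 62.96 m/s.
x = vₓ t ⇒ t = 225/25.44 = 8.846 s.
Vertical velocity there: v_y = v_y0 − g t = 62.96 − 9.81 × 8.846 = −23.82 m/s.
Speed: √(vₓ² + v_y²) = √(25.44² + 23.82²) = 34.85 m/s.

34.8 m/s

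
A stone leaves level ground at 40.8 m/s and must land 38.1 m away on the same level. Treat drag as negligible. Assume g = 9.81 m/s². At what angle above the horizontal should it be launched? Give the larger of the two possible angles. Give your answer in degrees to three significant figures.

83.5°

R = v₀² sin 2θ / g gives sin 2θ = gR/v₀² = 9.81·38.1/40.8² = 0.2245.
2θ = 12.98° or 180° − 12.98° = 167.0°, so θ = 6.488° or 83.51°.
The larger angle is 83.51°.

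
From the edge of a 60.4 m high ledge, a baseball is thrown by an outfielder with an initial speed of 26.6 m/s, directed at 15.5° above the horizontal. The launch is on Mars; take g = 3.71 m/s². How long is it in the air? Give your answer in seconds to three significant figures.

Resolve: vₓ = 26.60 cos 15.5° = 25.63 m/s and v_y0 = 26.60 sin 15.5° = 7.109 m/s.
Vertical motion (up positive, ground at y = 0): 1.855 t² − (7.109) t − 60.4 = 0, so t = (7.109 + √(7.109² + 2·3.71·60.4)) / 3.71 = (7.109 + 22.33) / 3.71 = 7.935 s.

7.94 s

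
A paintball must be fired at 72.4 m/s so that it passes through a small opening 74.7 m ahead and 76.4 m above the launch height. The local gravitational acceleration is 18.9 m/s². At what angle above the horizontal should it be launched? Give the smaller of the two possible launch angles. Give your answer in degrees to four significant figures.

Trajectory: y = x tanθ − g x² (1 + tan²θ)/(2v₀²). With x = 74.7, y = 76.4, v₀ = 72.4, g = 18.9:
10.06 tan²θ − 74.7 tanθ + (86.46) = 0.
tanθ = [74.7 ± √(74.7² − 4 × 10.06 × (86.46))] / (2 × 10.06) = (74.7 ± 45.84) / 20.12, giving tanθ = 1.435 or 5.991.
θ = 55.12° or 80.52°; the smaller is 55.12°.

55.12°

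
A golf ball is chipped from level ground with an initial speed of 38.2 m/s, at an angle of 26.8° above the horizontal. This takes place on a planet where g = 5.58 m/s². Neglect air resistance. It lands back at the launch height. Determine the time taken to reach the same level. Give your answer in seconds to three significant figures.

Components: vₓ = 38.20 cos 26.8° = 34.10 m/s, v_y0 = 38.20 sin 26.8° = 17.22 m/s.
Landing at launch height ⇒ T = 2 v_y0 / g = 2 × 17.22 / 5.58 = 6.173 s.

6.17 s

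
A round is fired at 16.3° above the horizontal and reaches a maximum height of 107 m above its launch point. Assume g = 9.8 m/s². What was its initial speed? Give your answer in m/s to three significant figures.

163 m/s

At the peak v_y = 0, so v_y0 = √(2gH) = √(2 × 9.80 × 107) = 45.80 m/s.
v_y0 = v₀ sin θ ⇒ v₀ = 45.80 / sin 16.3° = 163.2 m/s.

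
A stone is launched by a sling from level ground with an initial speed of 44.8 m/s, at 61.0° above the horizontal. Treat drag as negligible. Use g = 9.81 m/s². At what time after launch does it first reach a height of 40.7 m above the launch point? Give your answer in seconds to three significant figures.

1.23 s

vₓ = 44.80 cos 61.0° = 21.72 m/s; v_y0 = 44.80 sin 61.0° = 39.18 m/s.
Height y(t) = 39.18 t − 4.905 t² = 40.7 gives 4.905 t² − 39.18 t + 40.7 = 0.
t = [39.18 ± √(39.18² − 2·9.81·40.7)] / 9.81 = (39.18 ± 27.14) / 9.81, so t = 1.227 s or t = 6.761 s.
The first (ascending) time is 1.227 s.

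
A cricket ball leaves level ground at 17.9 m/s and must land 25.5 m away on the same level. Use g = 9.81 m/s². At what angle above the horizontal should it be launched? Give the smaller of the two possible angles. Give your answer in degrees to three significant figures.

25.7°

From R = (v₀²/g) sin 2θ: sin 2θ = 9.81 × 25.5 / 320.41 = 0.7807.
2θ = 51.33° or 180° − 51.33° = 128.7°, so θ = 25.66° or 64.34°.
The smaller angle is 25.66°.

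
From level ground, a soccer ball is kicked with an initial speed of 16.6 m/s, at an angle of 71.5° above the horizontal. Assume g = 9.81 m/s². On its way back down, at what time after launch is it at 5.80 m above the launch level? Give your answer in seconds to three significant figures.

2.78 s

vₓ = 16.60 cos 71.5° = 5.267 m/s; v_y0 = 16.60 sin 71.5° = 15.74 m/s.
Require v_y0 t − ½ g t² = 5.80, i.e. 4.905 t² − 15.74 t + 5.80 = 0.
t = [15.74 ± √(15.74² − 2·9.81·5.80)] / 9.81 = (15.74 ± 11.58) / 9.81, so t = 0.4246 s or t = 2.785 s.
The descending-branch root is 2.785 s.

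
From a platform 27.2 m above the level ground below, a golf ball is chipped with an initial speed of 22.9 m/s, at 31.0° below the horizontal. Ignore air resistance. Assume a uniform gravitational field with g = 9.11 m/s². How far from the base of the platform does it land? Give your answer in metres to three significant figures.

28.9 m

vₓ = 22.90 cos 31.0° = 19.63 m/s; v_y0 = −11.79 m/s (downward).
Vertical motion (up positive, ground at y = 0): 4.555 t² − (−11.79) t − 27.2 = 0, so t = (−11.79 + √(11.79² + 2·9.11·27.2)) / 9.11 = (−11.79 + 25.19) / 9.11 = 1.471 s.
Horizontal distance: R = vₓ t = 19.63 × 1.471 = 28.87 m.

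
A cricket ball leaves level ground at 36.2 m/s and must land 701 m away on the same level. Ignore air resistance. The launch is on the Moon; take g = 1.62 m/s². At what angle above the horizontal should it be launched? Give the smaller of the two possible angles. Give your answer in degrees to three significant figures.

30.0°

From R = (v₀²/g) sin 2θ: sin 2θ = 1.62 × 701 / 1310.4 = 0.8666.
2θ = 60.07° or 180° − 60.07° = 119.9°, so θ = 30.03° or 59.97°.
The smaller angle is 30.03°.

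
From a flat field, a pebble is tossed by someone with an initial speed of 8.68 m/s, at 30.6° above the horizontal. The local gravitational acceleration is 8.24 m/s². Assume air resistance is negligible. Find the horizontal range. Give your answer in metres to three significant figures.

8.01 m

vₓ = 8.680 cos 30.6° = 7.471 m/s; v_y0 = 8.680 sin 30.6° = 4.418 m/s.
Time aloft: T = 2 v_y0 / g = 2 × 4.418 / 8.24 = 1.072 s.
Horizontal distance R = vₓ T = 7.471 × 1.072 = 8.013 m.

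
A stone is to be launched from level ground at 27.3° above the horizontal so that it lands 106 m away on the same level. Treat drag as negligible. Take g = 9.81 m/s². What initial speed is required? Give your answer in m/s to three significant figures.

On level ground R = v₀² sin 2θ / g ⇒ v₀ = √(gR / sin 2θ).
v₀ = √(9.81 × 106 / sin 54.60°) = √(1040 / 0.8151) = √1275.7 = 35.72 m/s.

35.7 m/s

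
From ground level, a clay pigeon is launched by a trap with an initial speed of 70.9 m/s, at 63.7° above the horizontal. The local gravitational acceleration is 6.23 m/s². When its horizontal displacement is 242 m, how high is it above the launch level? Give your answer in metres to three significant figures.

Resolve: vₓ = 70.90 cos 63.7° = 31.41 m/s and v_y0 = 70.90 sin 63.7° = 63.56 m/s.
Time to reach x = 242 m: t = x/vₓ = 242/31.41 = 7.704 s.
Height: y = v_y0 t − ½ g t² = 63.56 × 7.704 − 3.115 × 7.704² = 489.6 − 184.9 = 304.8 m.

305 m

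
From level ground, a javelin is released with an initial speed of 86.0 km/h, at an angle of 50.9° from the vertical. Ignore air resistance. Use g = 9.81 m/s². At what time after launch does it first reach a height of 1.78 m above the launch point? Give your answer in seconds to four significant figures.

Convert: 86.0 km/h = 86.0/3.6 = 23.89 m/s.
Horizontal component vₓ = 23.89 sin 50.9° = 18.54 m/s; vertical v_y0 = 23.89 cos 50.9° = 15.07 m/s.
Require v_y0 t − ½ g t² = 1.78, i.e. 4.905 t² − 15.07 t + 1.78 = 0.
t = [15.07 ± √(15.07² − 2·9.81·1.78)] / 9.81 = (15.07 ± 13.86) / 9.81, so t = 0.1231 s or t = 2.949 s.
The first (ascending) time is 0.1231 s.

0.1231 s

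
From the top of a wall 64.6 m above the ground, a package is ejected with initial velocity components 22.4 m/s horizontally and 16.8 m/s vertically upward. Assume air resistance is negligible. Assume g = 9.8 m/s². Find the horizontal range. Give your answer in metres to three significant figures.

128 m

Vertical motion (up positive, ground at y = 0): 4.900 t² − (16.80) t − 64.6 = 0, so t = (16.80 + √(16.80² + 2·9.80·64.6)) / 9.80 = (16.80 + 39.35) / 9.80 = 5.730 s.
Horizontal distance: R = vₓ t = 22.40 × 5.730 = 128.3 m.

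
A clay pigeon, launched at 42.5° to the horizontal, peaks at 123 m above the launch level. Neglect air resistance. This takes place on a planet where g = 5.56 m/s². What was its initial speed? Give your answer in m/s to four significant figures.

At the peak v_y = 0, so v_y0 = √(2gH) = √(2 × 5.56 × 123) = 36.98 m/s.
v_y0 = v₀ sin θ ⇒ v₀ = 36.98 / sin 42.5° = 54.74 m/s.

54.74 m/s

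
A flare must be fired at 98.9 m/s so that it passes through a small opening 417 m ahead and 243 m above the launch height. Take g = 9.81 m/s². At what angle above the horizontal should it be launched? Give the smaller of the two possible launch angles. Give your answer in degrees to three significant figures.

45.0°

Trajectory: y = x tanθ − g x² (1 + tan²θ)/(2v₀²). With x = 417, y = 243, v₀ = 98.9, g = 9.81:
87.20 tan²θ − 417 tanθ + (330.2) = 0.
tanθ = [417 ± √(417² − 4 × 87.20 × (330.2))] / (2 × 87.20) = (417 ± 242.3) / 174.4, giving tanθ = 1.002 or 3.780.
θ = 45.05° or 75.18°; the smaller is 45.05°.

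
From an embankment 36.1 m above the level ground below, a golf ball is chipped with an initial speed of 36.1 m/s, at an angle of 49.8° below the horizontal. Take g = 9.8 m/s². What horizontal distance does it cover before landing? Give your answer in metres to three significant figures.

Resolve: vₓ = 36.10 cos 49.8° = 23.30 m/s and v_y0 = −27.57 m/s (downward).
With up positive and y = 0 at the ground: y(t) = 36.1 + (−27.57) t − 4.900 t². Setting y = 0 and taking the positive root: t = [−27.57 + √(27.57² + 2·9.80·36.1)] / 9.80 = (−27.57 + 38.31) / 9.80 = 1.096 s.
Horizontal distance: R = vₓ t = 23.30 × 1.096 = 25.53 m.

25.5 m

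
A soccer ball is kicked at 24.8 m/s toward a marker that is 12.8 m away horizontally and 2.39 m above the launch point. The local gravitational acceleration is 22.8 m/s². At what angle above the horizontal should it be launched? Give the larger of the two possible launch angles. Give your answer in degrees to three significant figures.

75.0°

Trajectory: y = x tanθ − g x² (1 + tan²θ)/(2v₀²). With x = 12.8, y = 2.39, v₀ = 24.8, g = 22.8:
3.037 tan²θ − 12.8 tanθ + (5.427) = 0.
tanθ = [12.8 ± √(12.8² − 4 × 3.037 × (5.427))] / (2 × 3.037) = (12.8 ± 9.895) / 6.074, giving tanθ = 0.4782 or 3.737.
θ = 25.56° or 75.02°; the larger is 75.02°.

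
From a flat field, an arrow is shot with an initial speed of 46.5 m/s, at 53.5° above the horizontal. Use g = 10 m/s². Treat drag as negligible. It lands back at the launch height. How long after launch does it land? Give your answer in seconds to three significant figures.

Horizontal component vₓ = 46.50 cos 53.5° = 27.66 m/s; vertical v_y0 = 46.50 sin 53.5° = 37.38 m/s.
Landing at launch height ⇒ T = 2 v_y0 / g = 2 × 37.38 / 10.0 = 7.476 s.

7.48 s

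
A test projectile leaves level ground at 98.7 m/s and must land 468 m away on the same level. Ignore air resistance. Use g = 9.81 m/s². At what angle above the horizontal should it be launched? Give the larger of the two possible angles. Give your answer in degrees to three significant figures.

75.9°

Level-ground range R = v₀² sin(2θ)/g ⇒ sin(2θ) = gR/v₀² = 9.81 × 468 / 98.7² = 0.4713.
2θ = 28.12° or 180° − 28.12° = 151.9°, so θ = 14.06° or 75.94°.
The larger angle is 75.94°.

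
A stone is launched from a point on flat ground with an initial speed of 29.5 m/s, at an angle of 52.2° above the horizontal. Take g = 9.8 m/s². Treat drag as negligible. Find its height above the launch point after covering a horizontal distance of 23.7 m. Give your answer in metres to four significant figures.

Horizontal component vₓ = 29.50 cos 52.2° = 18.08 m/s; vertical v_y0 = 29.50 sin 52.2° = 23.31 m/s.
x = vₓ t ⇒ t = 23.7/18.08 = 1.311 s.
Height: y = v_y0 t − ½ g t² = 23.31 × 1.311 − 4.900 × 1.311² = 30.55 − 8.419 = 22.13 m.

22.13 m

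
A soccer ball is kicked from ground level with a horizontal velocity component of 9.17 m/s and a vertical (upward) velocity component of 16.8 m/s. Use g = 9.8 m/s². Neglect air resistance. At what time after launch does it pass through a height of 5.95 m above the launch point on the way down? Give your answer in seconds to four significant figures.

3.027 s

Require v_y0 t − ½ g t² = 5.95, i.e. 4.900 t² − 16.80 t + 5.95 = 0.
Quadratic formula: t = (16.80 ± √165.62) / 9.80 = (16.80 ± 12.87) / 9.80 → t = 0.4011 s or 3.027 s.
The descending-branch root is 3.027 s.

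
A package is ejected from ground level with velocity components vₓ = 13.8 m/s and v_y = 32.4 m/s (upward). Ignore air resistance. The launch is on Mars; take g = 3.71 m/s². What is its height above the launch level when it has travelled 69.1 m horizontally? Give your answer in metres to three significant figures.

x = vₓ t ⇒ t = 69.1/13.80 = 5.007 s.
Height: y = v_y0 t − ½ g t² = 32.40 × 5.007 − 1.855 × 5.007² = 162.2 − 46.51 = 115.7 m.

116 m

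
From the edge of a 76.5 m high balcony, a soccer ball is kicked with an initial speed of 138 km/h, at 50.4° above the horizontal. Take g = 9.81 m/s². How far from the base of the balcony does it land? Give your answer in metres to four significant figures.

194.9 m

Convert: 138 km/h = 138/3.6 = 38.33 m/s.
Resolve: vₓ = 38.33 cos 50.4° = 24.43 m/s and v_y0 = 38.33 sin 50.4° = 29.54 m/s.
The projectile lands when y = 76.5 + (29.54) t − ½·9.81·t² = 0. Positive root: t = (29.54 + √(29.54² + 2·9.81·76.5)) / 9.81 = (29.54 + 48.72) / 9.81 = 7.977 s.
Horizontal distance: R = vₓ t = 24.43 × 7.977 = 194.9 m.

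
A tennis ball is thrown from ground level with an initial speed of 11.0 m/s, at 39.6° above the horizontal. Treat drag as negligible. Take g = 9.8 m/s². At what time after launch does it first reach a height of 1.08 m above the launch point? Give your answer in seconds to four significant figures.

vₓ = 11.00 cos 39.6° = 8.476 m/s; v_y0 = 11.00 sin 39.6° = 7.012 m/s.
Height y(t) = 7.012 t − 4.900 t² = 1.08 gives 4.900 t² − 7.012 t + 1.08 = 0.
Quadratic formula: t = (7.012 ± √27.995) / 9.80 = (7.012 ± 5.291) / 9.80 → t = 0.1756 s or 1.255 s.
The first (ascending) time is 0.1756 s.

0.1756 s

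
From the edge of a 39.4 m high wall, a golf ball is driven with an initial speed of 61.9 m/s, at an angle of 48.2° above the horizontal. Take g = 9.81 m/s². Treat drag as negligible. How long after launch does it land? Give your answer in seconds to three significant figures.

10.2 s

Resolve: vₓ = 61.90 cos 48.2° = 41.26 m/s and v_y0 = 61.90 sin 48.2° = 46.14 m/s.
With up positive and y = 0 at the ground: y(t) = 39.4 + (46.14) t − 4.905 t². Setting y = 0 and taking the positive root: t = [46.14 + √(46.14² + 2·9.81·39.4)] / 9.81 = (46.14 + 53.87) / 9.81 = 10.20 s.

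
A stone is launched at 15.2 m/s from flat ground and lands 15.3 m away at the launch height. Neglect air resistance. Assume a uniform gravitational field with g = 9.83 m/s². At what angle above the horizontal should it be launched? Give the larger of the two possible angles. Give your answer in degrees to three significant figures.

69.7°

R = v₀² sin 2θ / g gives sin 2θ = gR/v₀² = 9.83·15.3/15.2² = 0.6510.
2θ = 40.61° or 180° − 40.61° = 139.4°, so θ = 20.31° or 69.69°.
The larger angle is 69.69°.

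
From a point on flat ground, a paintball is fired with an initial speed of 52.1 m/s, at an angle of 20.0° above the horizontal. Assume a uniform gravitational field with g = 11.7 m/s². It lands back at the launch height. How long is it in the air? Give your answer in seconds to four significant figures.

Components: vₓ = 52.10 cos 20.0° = 48.96 m/s, v_y0 = 52.10 sin 20.0° = 17.82 m/s.
Time of flight on level ground: T = 2 v_y0 / g = 2 × 17.82 / 11.7 = 3.046 s.

3.046 s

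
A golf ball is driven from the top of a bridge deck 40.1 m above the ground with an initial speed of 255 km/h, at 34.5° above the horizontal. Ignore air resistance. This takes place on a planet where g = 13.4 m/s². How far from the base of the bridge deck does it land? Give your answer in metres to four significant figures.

400.5 m

Convert: 255 km/h = 255/3.6 = 70.83 m/s.
Components: vₓ = 70.83 cos 34.5° = 58.38 m/s, v_y0 = 70.83 sin 34.5° = 40.12 m/s.
Vertical motion (up positive, ground at y = 0): 6.700 t² − (40.12) t − 40.1 = 0, so t = (40.12 + √(40.12² + 2·13.4·40.1)) / 13.4 = (40.12 + 51.81) / 13.4 = 6.861 s.
Horizontal distance: R = vₓ t = 58.38 × 6.861 = 400.5 m.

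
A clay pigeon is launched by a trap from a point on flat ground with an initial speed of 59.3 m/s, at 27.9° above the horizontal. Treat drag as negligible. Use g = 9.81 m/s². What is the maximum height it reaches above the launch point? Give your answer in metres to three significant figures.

39.2 m

Horizontal component vₓ = 59.30 cos 27.9° = 52.41 m/s; vertical v_y0 = 59.30 sin 27.9° = 27.75 m/s.
Peak height H = v_y0² / (2g) = 769.96 / 19.62 = 39.24 m.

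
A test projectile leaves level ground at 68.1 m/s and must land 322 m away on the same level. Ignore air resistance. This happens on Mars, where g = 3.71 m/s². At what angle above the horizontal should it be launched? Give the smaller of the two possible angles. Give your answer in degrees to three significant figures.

7.46°

R = v₀² sin 2θ / g gives sin 2θ = gR/v₀² = 3.71·322/68.1² = 0.2576.
2θ = 14.93° or 180° − 14.93° = 165.1°, so θ = 7.464° or 82.54°.
The smaller angle is 7.464°.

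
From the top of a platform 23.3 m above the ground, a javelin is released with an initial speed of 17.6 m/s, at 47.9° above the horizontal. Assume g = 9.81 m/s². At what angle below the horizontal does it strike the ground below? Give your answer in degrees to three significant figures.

Resolve: vₓ = 17.60 cos 47.9° = 11.80 m/s and v_y0 = 17.60 sin 47.9° = 13.06 m/s.
The projectile lands when y = 23.3 + (13.06) t − ½·9.81·t² = 0. Positive root: t = (13.06 + √(13.06² + 2·9.81·23.3)) / 9.81 = (13.06 + 25.05) / 9.81 = 3.885 s.
At impact: v_y = v_y0 − g t = −25.05 m/s; vₓ = 11.80 m/s.
Angle below horizontal: arctan(|v_y|/vₓ) = arctan(25.05/11.80) = 64.78°.

64.8°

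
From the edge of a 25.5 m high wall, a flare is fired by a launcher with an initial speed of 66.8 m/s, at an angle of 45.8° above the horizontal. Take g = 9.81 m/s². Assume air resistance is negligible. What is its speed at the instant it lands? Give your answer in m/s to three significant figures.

70.4 m/s

Horizontal component vₓ = 66.80 cos 45.8° = 46.57 m/s; vertical v_y0 = 66.80 sin 45.8° = 47.89 m/s.
With up positive and y = 0 at the ground: y(t) = 25.5 + (47.89) t − 4.905 t². Setting y = 0 and taking the positive root: t = [47.89 + √(47.89² + 2·9.81·25.5)] / 9.81 = (47.89 + 52.86) / 9.81 = 10.27 s.
Vertical velocity at impact: v_y = v_y0 − g t = 47.89 − 9.81 × 10.27 = −52.86 m/s.
Speed: |v| = √(vₓ² + v_y²) = √(46.57² + 52.86²) = 70.45 m/s.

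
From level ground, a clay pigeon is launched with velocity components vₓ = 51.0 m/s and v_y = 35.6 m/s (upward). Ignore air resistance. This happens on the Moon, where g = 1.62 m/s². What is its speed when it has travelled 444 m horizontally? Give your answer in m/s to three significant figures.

x = vₓ t ⇒ t = 444/51.00 = 8.706 s.
Vertical velocity there: v_y = v_y0 − g t = 35.60 − 1.62 × 8.706 = 21.50 m/s.
Speed: √(vₓ² + v_y²) = √(51.00² + 21.50²) = 55.35 m/s.

55.3 m/s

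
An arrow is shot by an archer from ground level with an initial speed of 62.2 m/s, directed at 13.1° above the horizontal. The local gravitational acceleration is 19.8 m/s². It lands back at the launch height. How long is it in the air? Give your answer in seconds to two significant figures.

1.4 s

Resolve: vₓ = 62.20 cos 13.1° = 60.58 m/s and v_y0 = 62.20 sin 13.1° = 14.10 m/s.
Landing at launch height ⇒ T = 2 v_y0 / g = 2 × 14.10 / 19.8 = 1.424 s.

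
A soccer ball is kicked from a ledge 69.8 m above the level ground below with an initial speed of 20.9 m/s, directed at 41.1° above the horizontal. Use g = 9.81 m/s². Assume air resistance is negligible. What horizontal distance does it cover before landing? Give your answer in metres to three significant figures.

85.4 m

Horizontal component vₓ = 20.90 cos 41.1° = 15.75 m/s; vertical v_y0 = 20.90 sin 41.1° = 13.74 m/s.
The projectile lands when y = 69.8 + (13.74) t − ½·9.81·t² = 0. Positive root: t = (13.74 + √(13.74² + 2·9.81·69.8)) / 9.81 = (13.74 + 39.47) / 9.81 = 5.424 s.
Horizontal distance: R = vₓ t = 15.75 × 5.424 = 85.43 m.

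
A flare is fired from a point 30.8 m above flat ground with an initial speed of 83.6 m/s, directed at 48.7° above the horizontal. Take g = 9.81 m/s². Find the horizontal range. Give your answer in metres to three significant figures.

Resolve: vₓ = 83.60 cos 48.7° = 55.18 m/s and v_y0 = 83.60 sin 48.7° = 62.81 m/s.
The projectile lands when y = 30.8 + (62.81) t − ½·9.81·t² = 0. Positive root: t = (62.81 + √(62.81² + 2·9.81·30.8)) / 9.81 = (62.81 + 67.45) / 9.81 = 13.28 s.
Horizontal distance: R = vₓ t = 55.18 × 13.28 = 732.6 m.

733 m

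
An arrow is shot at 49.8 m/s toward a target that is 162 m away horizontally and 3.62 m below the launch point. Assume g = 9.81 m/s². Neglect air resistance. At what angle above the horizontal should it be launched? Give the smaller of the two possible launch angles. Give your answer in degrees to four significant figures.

18.46°

Trajectory: y = x tanθ − g x² (1 + tan²θ)/(2v₀²). With x = 162, y = −3.62, v₀ = 49.8, g = 9.81:
51.91 tan²θ − 162 tanθ + (48.29) = 0.
tanθ = [162 ± √(162² − 4 × 51.91 × (48.29))] / (2 × 51.91) = (162 ± 127.4) / 103.8, giving tanθ = 0.3337 or 2.787.
θ = 18.46° or 70.26°; the smaller is 18.46°.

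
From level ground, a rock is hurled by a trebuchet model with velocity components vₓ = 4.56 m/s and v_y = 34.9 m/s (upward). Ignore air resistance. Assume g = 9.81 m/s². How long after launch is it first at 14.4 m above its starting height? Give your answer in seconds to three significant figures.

Require v_y0 t − ½ g t² = 14.4, i.e. 4.905 t² − 34.90 t + 14.4 = 0.
t = [34.90 ± √(34.90² − 2·9.81·14.4)] / 9.81 = (34.90 ± 30.59) / 9.81, so t = 0.4398 s or t = 6.675 s.
The first (ascending) time is 0.4398 s.

0.440 s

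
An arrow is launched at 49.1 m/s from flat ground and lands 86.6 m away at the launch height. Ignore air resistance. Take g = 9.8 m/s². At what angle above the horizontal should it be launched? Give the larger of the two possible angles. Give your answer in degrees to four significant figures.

79.69°

R = v₀² sin 2θ / g gives sin 2θ = gR/v₀² = 9.80·86.6/49.1² = 0.3520.
2θ = 20.61° or 180° − 20.61° = 159.4°, so θ = 10.31° or 79.69°.
The larger angle is 79.69°.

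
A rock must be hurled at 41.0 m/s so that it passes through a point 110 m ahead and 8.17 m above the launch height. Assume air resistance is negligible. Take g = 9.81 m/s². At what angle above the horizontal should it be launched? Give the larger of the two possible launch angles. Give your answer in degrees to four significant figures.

Trajectory: y = x tanθ − g x² (1 + tan²θ)/(2v₀²). With x = 110, y = 8.17, v₀ = 41.0, g = 9.81:
35.31 tan²θ − 110 tanθ + (43.48) = 0.
tanθ = [110 ± √(110² − 4 × 35.31 × (43.48))] / (2 × 35.31) = (110 ± 77.20) / 70.61, giving tanθ = 0.4645 or 2.651.
θ = 24.91° or 69.33°; the larger is 69.33°.

69.33°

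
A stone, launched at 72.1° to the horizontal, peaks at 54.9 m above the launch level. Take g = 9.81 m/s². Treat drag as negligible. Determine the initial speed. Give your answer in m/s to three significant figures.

34.5 m/s

At the peak v_y = 0, so v_y0 = √(2gH) = √(2 × 9.81 × 54.9) = 32.82 m/s.
v_y0 = v₀ sin θ ⇒ v₀ = 32.82 / sin 72.1° = 34.49 m/s.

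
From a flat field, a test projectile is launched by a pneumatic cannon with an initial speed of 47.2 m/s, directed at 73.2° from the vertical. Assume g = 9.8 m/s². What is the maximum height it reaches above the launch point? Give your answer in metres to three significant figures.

9.50 m

Components: vₓ = 47.20 sin 73.2° = 45.19 m/s, v_y0 = 47.20 cos 73.2° = 13.64 m/s.
Maximum height: H = v_y0² / (2g) = 13.64² / (2 × 9.80) = 9.496 m.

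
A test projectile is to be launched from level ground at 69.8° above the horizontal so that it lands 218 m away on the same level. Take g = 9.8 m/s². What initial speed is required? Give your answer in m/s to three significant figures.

From R = (v₀² / g) sin 2θ: v₀ = √(gR / sin 2θ).
v₀ = √(9.80 × 218 / sin 139.6°) = √(2136 / 0.6481) = √3296.3 = 57.41 m/s.

57.4 m/s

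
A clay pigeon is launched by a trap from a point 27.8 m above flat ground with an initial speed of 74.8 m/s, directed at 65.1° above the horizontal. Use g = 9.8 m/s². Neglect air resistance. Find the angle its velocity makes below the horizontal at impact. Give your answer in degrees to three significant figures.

66.3°

vₓ = 74.80 cos 65.1° = 31.49 m/s; v_y0 = 74.80 sin 65.1° = 67.85 m/s.
The projectile lands when y = 27.8 + (67.85) t − ½·9.80·t² = 0. Positive root: t = (67.85 + √(67.85² + 2·9.80·27.8)) / 9.80 = (67.85 + 71.75) / 9.80 = 14.24 s.
At impact: v_y = v_y0 − g t = −71.75 m/s; vₓ = 31.49 m/s.
Angle below horizontal: arctan(|v_y|/vₓ) = arctan(71.75/31.49) = 66.30°.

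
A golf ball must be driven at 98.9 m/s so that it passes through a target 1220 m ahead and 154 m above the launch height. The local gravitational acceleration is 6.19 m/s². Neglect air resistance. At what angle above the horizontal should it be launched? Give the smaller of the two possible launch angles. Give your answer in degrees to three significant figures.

Trajectory: y = x tanθ − g x² (1 + tan²θ)/(2v₀²). With x = 1220, y = 154, v₀ = 98.9, g = 6.19:
471.0 tan²θ − 1220 tanθ + (625.0) = 0.
tanθ = [1220 ± √(1220² − 4 × 471.0 × (625.0))] / (2 × 471.0) = (1220 ± 557.7) / 941.9, giving tanθ = 0.7031 or 1.887.
θ = 35.11° or 62.08°; the smaller is 35.11°.

35.1°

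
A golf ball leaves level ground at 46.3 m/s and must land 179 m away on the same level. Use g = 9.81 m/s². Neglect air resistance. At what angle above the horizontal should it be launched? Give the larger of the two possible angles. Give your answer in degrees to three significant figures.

62.5°

R = v₀² sin 2θ / g gives sin 2θ = gR/v₀² = 9.81·179/46.3² = 0.8191.
2θ = 55.00° or 180° − 55.00° = 125.0°, so θ = 27.50° or 62.50°.
The larger angle is 62.50°.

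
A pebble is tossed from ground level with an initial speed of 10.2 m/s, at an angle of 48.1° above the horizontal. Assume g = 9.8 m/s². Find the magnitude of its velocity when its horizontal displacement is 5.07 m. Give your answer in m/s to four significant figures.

6.818 m/s

Components: vₓ = 10.20 cos 48.1° = 6.812 m/s, v_y0 = 10.20 sin 48.1° = 7.592 m/s.
x = vₓ t ⇒ t = 5.07/6.812 = 0.7443 s.
Vertical velocity there: v_y = v_y0 − g t = 7.592 − 9.80 × 0.7443 = 0.2980 m/s.
Speed: √(vₓ² + v_y²) = √(6.812² + 0.2980²) = 6.818 m/s.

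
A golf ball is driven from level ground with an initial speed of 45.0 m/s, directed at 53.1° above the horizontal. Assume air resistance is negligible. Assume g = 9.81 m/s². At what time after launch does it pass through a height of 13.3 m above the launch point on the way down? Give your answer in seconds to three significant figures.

6.95 s

vₓ = 45.00 cos 53.1° = 27.02 m/s; v_y0 = 45.00 sin 53.1° = 35.99 m/s.
Require v_y0 t − ½ g t² = 13.3, i.e. 4.905 t² − 35.99 t + 13.3 = 0.
Quadratic formula: t = (35.99 ± √1034.0) / 9.81 = (35.99 ± 32.16) / 9.81 → t = 0.3904 s or 6.946 s.
The descending-branch root is 6.946 s.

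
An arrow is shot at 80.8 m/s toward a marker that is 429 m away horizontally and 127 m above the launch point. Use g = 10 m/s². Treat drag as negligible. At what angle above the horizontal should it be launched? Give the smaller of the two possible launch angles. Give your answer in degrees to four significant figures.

41.27°

Trajectory: y = x tanθ − g x² (1 + tan²θ)/(2v₀²). With x = 429, y = 127, v₀ = 80.8, g = 10.0:
140.9 tan²θ − 429 tanθ + (267.9) = 0.
tanθ = [429 ± √(429² − 4 × 140.9 × (267.9))] / (2 × 140.9) = (429 ± 181.6) / 281.9, giving tanθ = 0.8777 or 2.166.
θ = 41.27° or 65.22°; the smaller is 41.27°.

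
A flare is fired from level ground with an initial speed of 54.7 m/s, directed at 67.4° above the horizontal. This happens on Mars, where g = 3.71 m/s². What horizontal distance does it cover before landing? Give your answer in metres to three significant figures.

572 m

Resolve: vₓ = 54.70 cos 67.4° = 21.02 m/s and v_y0 = 54.70 sin 67.4° = 50.50 m/s.
Time aloft: T = 2 v_y0 / g = 2 × 50.50 / 3.71 = 27.22 s.
Range: R = vₓ T = 21.02 × 27.22 = 572.3 m.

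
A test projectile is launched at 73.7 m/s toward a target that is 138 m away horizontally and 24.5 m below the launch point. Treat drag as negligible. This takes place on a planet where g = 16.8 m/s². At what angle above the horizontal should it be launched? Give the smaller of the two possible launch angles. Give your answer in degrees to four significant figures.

2.071°

Trajectory: y = x tanθ − g x² (1 + tan²θ)/(2v₀²). With x = 138, y = −24.5, v₀ = 73.7, g = 16.8:
29.45 tan²θ − 138 tanθ + (4.951) = 0.
tanθ = [138 ± √(138² − 4 × 29.45 × (4.951))] / (2 × 29.45) = (138 ± 135.9) / 58.90, giving tanθ = 0.03616 or 4.650.
θ = 2.071° or 77.86°; the smaller is 2.071°.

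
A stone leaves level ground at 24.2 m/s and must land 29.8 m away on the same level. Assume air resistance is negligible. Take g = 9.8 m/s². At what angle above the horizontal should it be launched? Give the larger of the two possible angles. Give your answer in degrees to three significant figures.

75.0°

From R = (v₀²/g) sin 2θ: sin 2θ = 9.80 × 29.8 / 585.64 = 0.4987.
2θ = 29.91° or 180° − 29.91° = 150.1°, so θ = 14.96° or 75.04°.
The larger angle is 75.04°.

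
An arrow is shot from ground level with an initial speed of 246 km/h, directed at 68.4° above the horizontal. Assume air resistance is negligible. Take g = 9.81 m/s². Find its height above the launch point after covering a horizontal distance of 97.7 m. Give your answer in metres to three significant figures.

Convert: 246 km/h = 246/3.6 = 68.33 m/s.
Components: vₓ = 68.33 cos 68.4° = 25.16 m/s, v_y0 = 68.33 sin 68.4° = 63.53 m/s.
Time to reach x = 97.7 m: t = x/vₓ = 97.7/25.16 = 3.884 s.
Height: y = v_y0 t − ½ g t² = 63.53 × 3.884 − 4.905 × 3.884² = 246.8 − 73.99 = 172.8 m.

173 m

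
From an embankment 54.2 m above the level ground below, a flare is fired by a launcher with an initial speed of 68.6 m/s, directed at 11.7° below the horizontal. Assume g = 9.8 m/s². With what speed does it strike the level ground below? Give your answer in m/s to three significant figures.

75.9 m/s

Horizontal component vₓ = 68.60 cos 11.7° = 67.17 m/s; vertical v_y0 = −13.91 m/s (downward).
The projectile lands when y = 54.2 + (−13.91) t − ½·9.80·t² = 0. Positive root: t = (−13.91 + √(13.91² + 2·9.80·54.2)) / 9.80 = (−13.91 + 35.44) / 9.80 = 2.197 s.
Vertical velocity at impact: v_y = v_y0 − g t = −13.91 − 9.80 × 2.197 = −35.44 m/s.
Speed: |v| = √(vₓ² + v_y²) = √(67.17² + 35.44²) = 75.95 m/s.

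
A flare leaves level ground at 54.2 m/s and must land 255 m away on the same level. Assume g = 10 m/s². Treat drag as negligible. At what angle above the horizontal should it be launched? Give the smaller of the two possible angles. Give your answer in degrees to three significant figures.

From R = (v₀²/g) sin 2θ: sin 2θ = 10.0 × 255 / 2937.6 = 0.8680.
2θ = 60.23° or 180° − 60.23° = 119.8°, so θ = 30.12° or 59.88°.
The smaller angle is 30.12°.

30.1°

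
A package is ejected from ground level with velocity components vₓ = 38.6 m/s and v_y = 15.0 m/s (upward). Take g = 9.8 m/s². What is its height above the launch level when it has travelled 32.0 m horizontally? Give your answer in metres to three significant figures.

9.07 m

At x = 32.0 m, t = x/vₓ = 32.0/38.60 = 0.8290 s.
Height: y = v_y0 t − ½ g t² = 15.00 × 0.8290 − 4.900 × 0.8290² = 12.44 − 3.368 = 9.068 m.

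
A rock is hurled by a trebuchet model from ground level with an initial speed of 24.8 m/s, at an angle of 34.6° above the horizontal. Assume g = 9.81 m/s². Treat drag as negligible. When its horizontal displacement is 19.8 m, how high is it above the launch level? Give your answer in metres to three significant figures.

9.04 m

Horizontal component vₓ = 24.80 cos 34.6° = 20.41 m/s; vertical v_y0 = 24.80 sin 34.6° = 14.08 m/s.
At x = 19.8 m, t = x/vₓ = 19.8/20.41 = 0.9699 s.
Height: y = v_y0 t − ½ g t² = 14.08 × 0.9699 − 4.905 × 0.9699² = 13.66 − 4.614 = 9.045 m.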